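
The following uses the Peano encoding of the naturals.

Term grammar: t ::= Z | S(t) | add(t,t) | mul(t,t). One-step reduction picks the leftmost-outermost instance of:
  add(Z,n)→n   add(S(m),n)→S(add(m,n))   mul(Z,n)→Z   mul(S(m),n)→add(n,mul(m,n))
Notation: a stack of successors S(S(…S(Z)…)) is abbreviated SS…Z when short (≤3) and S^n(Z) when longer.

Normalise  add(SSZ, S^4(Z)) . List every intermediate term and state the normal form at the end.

  start: add(SSZ, S^4(Z))
  →1  S(add(SZ, S^4(Z)))
  →2  S(S(add(Z, S^4(Z))))
  →3  S^6(Z)

Answer: normal form = S^6(Z)  (in 3 steps)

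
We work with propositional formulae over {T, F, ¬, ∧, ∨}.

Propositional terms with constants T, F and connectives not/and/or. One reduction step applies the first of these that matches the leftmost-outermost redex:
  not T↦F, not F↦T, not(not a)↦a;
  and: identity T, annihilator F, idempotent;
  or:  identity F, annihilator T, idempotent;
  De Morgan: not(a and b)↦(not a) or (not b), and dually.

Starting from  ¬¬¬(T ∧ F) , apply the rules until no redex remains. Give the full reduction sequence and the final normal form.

  start: ¬¬¬(T ∧ F)
  [1] ¬(T ∧ F)
  [2] ¬T ∨ ¬F
  [3] F ∨ ¬F
  [4] ¬F
  [5] T

Answer: normal form = T  (in 5 steps)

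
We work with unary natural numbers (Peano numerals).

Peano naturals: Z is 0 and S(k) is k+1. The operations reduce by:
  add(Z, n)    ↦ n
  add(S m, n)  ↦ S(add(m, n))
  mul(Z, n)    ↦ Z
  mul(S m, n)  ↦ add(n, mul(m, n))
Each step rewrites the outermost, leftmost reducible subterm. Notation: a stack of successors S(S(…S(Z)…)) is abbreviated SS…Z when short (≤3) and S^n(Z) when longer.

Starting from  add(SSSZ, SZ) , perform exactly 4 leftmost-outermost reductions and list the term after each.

Answer: after 4 steps: S^4(Z)

Derivation:
  start: add(SSSZ, SZ)
  →1  S(add(SSZ, SZ))
  →2  S(S(add(SZ, SZ)))
  →3  S(S(S(add(Z, SZ))))
  →4  S^4(Z)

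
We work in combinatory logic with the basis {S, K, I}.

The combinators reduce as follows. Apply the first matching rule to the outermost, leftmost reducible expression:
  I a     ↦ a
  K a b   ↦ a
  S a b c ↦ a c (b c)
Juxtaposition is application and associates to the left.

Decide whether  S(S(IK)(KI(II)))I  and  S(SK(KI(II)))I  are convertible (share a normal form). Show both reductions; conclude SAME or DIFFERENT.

Term A:
  start: S(S(IK)(KI(II)))I
  →1  S(SK(KI(II)))I
  →2  S(SKI)I

Term B:
  start: S(SK(KI(II)))I
  →1  S(SKI)I

Answer: SAME — A ⇓ S(SKI)I, B ⇓ S(SKI)I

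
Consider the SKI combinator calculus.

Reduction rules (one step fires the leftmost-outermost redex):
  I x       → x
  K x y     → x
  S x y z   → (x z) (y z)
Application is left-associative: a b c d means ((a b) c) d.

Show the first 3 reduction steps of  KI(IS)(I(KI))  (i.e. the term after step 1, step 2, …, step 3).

Answer: after 3 steps: KI

Derivation:
  start: KI(IS)(I(KI))
  step 1: I(I(KI))
  step 2: I(KI)
  step 3: KI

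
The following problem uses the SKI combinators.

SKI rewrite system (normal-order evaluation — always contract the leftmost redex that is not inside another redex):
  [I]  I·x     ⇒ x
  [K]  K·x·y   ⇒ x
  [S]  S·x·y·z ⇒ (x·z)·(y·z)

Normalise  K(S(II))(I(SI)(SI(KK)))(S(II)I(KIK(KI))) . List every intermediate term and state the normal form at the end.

  start: K(S(II))(I(SI)(SI(KK)))(S(II)I(KIK(KI)))
  step 1: S(II)(S(II)I(KIK(KI)))
  step 2: SI(S(II)I(KIK(KI)))
  step 3: SI(II(KIK(KI))(I(KIK(KI))))
  step 4: SI(I(KIK(KI))(I(KIK(KI))))
  step 5: SI(KIK(KI)(I(KIK(KI))))
  step 6: SI(I(KI)(I(KIK(KI))))
  step 7: SI(KI(I(KIK(KI))))
  step 8: SII

Answer: normal form = SII  (in 8 steps)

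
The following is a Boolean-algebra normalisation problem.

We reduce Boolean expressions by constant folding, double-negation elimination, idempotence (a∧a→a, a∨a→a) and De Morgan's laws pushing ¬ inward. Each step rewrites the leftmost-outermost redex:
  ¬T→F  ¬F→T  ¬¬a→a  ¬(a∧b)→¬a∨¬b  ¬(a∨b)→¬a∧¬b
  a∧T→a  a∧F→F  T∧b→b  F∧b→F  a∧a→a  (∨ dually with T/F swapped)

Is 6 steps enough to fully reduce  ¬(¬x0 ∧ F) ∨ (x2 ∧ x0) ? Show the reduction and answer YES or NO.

Answer: YES — reaches normal form T in 5 ≤ 6 steps

Working:
  start: ¬(¬x0 ∧ F) ∨ (x2 ∧ x0)
  [1] (¬¬x0 ∨ ¬F) ∨ (x2 ∧ x0)
  [2] (x0 ∨ ¬F) ∨ (x2 ∧ x0)
  [3] (x0 ∨ T) ∨ (x2 ∧ x0)
  [4] T ∨ (x2 ∧ x0)
  [5] T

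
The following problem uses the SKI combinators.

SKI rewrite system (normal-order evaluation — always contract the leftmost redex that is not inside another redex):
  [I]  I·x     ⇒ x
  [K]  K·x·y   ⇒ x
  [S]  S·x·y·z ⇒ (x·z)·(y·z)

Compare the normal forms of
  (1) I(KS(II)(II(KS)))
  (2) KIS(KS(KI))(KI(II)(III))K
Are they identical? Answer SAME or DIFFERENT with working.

Answer: DIFFERENT — A ⇓ S(KS), B ⇓ SIK

Derivation:
Term A:
  start: I(KS(II)(II(KS)))
  [1] KS(II)(II(KS))
  [2] S(II(KS))
  [3] S(I(KS))
  [4] S(KS)

Term B:
  start: KIS(KS(KI))(KI(II)(III))K
  [1] I(KS(KI))(KI(II)(III))K
  [2] KS(KI)(KI(II)(III))K
  [3] S(KI(II)(III))K
  [4] S(I(III))K
  [5] S(III)K
  [6] S(II)K
  [7] SIK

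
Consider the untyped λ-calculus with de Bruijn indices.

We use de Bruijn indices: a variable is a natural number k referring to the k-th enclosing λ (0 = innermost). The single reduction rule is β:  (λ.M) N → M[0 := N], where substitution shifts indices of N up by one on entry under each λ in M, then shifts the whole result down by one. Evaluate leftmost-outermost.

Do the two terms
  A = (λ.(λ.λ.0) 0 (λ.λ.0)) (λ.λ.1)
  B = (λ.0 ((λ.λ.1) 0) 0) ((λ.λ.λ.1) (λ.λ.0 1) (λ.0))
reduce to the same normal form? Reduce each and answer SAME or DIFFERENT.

Term A:
  start: (λ.(λ.λ.0) 0 (λ.λ.0)) (λ.λ.1)
  →1  (λ.λ.0) (λ.λ.1) (λ.λ.0)
  →2  (λ.0) (λ.λ.0)
  →3  λ.λ.0

Term B:
  start: (λ.0 ((λ.λ.1) 0) 0) ((λ.λ.λ.1) (λ.λ.0 1) (λ.0))
  →1  (λ.λ.λ.1) (λ.λ.0 1) (λ.0) ((λ.λ.1) ((λ.λ.λ.1) (λ.λ.0 1) (λ.0))) ((λ.λ.λ.1) (λ.λ.0 1) (λ.0))
  →2  (λ.λ.1) (λ.0) ((λ.λ.1) ((λ.λ.λ.1) (λ.λ.0 1) (λ.0))) ((λ.λ.λ.1) (λ.λ.0 1) (λ.0))
  →3  (λ.λ.0) ((λ.λ.1) ((λ.λ.λ.1) (λ.λ.0 1) (λ.0))) ((λ.λ.λ.1) (λ.λ.0 1) (λ.0))
  →4  (λ.0) ((λ.λ.λ.1) (λ.λ.0 1) (λ.0))
  →5  (λ.λ.λ.1) (λ.λ.0 1) (λ.0)
  →6  (λ.λ.1) (λ.0)
  →7  λ.λ.0

Answer: SAME — A ⇓ λ.λ.0, B ⇓ λ.λ.0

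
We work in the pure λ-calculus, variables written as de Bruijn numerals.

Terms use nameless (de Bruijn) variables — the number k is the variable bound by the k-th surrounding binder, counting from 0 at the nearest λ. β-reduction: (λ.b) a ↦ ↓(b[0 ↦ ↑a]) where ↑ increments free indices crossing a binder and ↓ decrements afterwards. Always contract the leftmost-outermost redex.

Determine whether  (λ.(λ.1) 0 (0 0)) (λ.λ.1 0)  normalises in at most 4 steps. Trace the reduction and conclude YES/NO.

  start: (λ.(λ.1) 0 (0 0)) (λ.λ.1 0)
  step 1: (λ.λ.λ.1 0) (λ.λ.1 0) ((λ.λ.1 0) (λ.λ.1 0))
  step 2: (λ.λ.1 0) ((λ.λ.1 0) (λ.λ.1 0))
  step 3: λ.(λ.λ.1 0) (λ.λ.1 0) 0
  step 4: λ.(λ.(λ.λ.1 0) 0) 0

Answer: NO — after 4 steps the term is λ.(λ.(λ.λ.1 0) 0) 0, not yet normal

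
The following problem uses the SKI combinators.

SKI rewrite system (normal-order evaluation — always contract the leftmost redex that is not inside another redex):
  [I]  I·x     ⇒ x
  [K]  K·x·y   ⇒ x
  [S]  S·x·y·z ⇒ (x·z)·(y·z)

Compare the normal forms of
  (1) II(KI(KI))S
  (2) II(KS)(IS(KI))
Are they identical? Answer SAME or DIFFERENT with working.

Term A:
  start: II(KI(KI))S
  step 1: I(KI(KI))S
  step 2: KI(KI)S
  step 3: IS
  step 4: S

Term B:
  start: II(KS)(IS(KI))
  step 1: I(KS)(IS(KI))
  step 2: KS(IS(KI))
  step 3: S

Answer: SAME — A ⇓ S, B ⇓ S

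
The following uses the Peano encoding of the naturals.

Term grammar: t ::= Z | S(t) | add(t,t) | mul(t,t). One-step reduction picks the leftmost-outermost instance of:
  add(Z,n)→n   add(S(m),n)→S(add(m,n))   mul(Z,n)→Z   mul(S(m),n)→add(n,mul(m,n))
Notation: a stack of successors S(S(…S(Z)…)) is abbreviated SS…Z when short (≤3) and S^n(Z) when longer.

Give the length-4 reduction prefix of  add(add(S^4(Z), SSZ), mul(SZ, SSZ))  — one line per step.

Answer: after 4 steps: S(S(add(add(SSZ, SSZ), mul(SZ, SSZ))))

Reduction:
  start: add(add(S^4(Z), SSZ), mul(SZ, SSZ))
  →1  add(S(add(SSSZ, SSZ)), mul(SZ, SSZ))
  →2  S(add(add(SSSZ, SSZ), mul(SZ, SSZ)))
  →3  S(add(S(add(SSZ, SSZ)), mul(SZ, SSZ)))
  →4  S(S(add(add(SSZ, SSZ), mul(SZ, SSZ))))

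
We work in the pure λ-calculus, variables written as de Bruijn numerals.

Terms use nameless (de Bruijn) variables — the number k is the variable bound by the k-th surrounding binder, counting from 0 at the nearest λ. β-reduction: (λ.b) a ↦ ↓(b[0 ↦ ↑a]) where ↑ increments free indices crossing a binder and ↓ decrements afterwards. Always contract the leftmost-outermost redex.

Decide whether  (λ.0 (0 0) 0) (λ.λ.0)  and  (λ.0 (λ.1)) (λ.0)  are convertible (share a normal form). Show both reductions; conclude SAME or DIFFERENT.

Term A:
  start: (λ.0 (0 0) 0) (λ.λ.0)
  →1  (λ.λ.0) ((λ.λ.0) (λ.λ.0)) (λ.λ.0)
  →2  (λ.0) (λ.λ.0)
  →3  λ.λ.0

Term B:
  start: (λ.0 (λ.1)) (λ.0)
  →1  (λ.0) (λ.λ.0)
  →2  λ.λ.0

Answer: SAME — A ⇓ λ.λ.0, B ⇓ λ.λ.0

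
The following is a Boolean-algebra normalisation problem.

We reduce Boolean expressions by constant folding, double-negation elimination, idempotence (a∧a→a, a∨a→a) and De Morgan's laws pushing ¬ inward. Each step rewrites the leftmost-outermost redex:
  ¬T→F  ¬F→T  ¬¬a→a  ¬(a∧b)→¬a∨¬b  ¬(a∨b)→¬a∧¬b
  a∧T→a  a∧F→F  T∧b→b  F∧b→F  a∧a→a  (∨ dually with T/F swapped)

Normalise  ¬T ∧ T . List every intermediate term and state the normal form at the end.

  start: ¬T ∧ T
  →1  ¬T
  →2  F

Answer: normal form = F  (in 2 steps)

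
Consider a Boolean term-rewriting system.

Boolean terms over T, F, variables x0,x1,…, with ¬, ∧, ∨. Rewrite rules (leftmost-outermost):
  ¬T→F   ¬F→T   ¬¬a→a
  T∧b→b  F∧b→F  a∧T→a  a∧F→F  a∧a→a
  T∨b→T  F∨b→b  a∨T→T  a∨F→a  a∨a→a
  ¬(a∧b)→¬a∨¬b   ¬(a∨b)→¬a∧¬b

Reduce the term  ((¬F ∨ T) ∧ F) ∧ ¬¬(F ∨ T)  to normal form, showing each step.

Answer: normal form = F  (in 2 steps)

Working:
  start: ((¬F ∨ T) ∧ F) ∧ ¬¬(F ∨ T)
  →1  F ∧ ¬¬(F ∨ T)
  →2  F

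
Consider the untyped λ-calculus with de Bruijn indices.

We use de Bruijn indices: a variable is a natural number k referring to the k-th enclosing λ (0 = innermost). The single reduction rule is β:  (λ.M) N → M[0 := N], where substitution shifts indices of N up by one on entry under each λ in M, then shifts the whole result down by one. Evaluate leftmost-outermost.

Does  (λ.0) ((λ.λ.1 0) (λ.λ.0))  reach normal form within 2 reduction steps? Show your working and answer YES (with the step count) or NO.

  start: (λ.0) ((λ.λ.1 0) (λ.λ.0))
  →1  (λ.λ.1 0) (λ.λ.0)
  →2  λ.(λ.λ.0) 0

Answer: NO — after 2 steps the term is λ.(λ.λ.0) 0, not yet normal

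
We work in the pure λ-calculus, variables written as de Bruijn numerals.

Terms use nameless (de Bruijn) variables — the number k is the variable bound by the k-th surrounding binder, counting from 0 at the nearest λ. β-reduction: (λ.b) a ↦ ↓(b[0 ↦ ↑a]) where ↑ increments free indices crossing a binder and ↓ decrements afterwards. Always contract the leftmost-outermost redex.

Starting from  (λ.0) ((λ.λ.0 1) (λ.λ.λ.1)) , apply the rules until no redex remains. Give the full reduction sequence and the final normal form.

  start: (λ.0) ((λ.λ.0 1) (λ.λ.λ.1))
  step 1: (λ.λ.0 1) (λ.λ.λ.1)
  step 2: λ.0 (λ.λ.λ.1)

Answer: normal form = λ.0 (λ.λ.λ.1)  (in 2 steps)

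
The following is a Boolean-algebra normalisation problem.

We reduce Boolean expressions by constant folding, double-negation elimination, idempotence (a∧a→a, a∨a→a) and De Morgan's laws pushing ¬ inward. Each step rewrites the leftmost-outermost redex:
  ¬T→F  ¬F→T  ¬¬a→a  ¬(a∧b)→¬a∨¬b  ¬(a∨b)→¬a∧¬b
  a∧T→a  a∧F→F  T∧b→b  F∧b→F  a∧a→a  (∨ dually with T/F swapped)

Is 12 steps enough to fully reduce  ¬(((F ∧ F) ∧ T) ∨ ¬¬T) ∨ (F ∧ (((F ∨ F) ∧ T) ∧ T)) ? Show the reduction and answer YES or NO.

Answer: YES — reaches normal form F in 11 ≤ 12 steps

Working:
  start: ¬(((F ∧ F) ∧ T) ∨ ¬¬T) ∨ (F ∧ (((F ∨ F) ∧ T) ∧ T))
  step 1: (¬((F ∧ F) ∧ T) ∧ ¬¬¬T) ∨ (F ∧ (((F ∨ F) ∧ T) ∧ T))
  step 2: ((¬(F ∧ F) ∨ ¬T) ∧ ¬¬¬T) ∨ (F ∧ (((F ∨ F) ∧ T) ∧ T))
  step 3: (((¬F ∨ ¬F) ∨ ¬T) ∧ ¬¬¬T) ∨ (F ∧ (((F ∨ F) ∧ T) ∧ T))
  step 4: ((¬F ∨ ¬T) ∧ ¬¬¬T) ∨ (F ∧ (((F ∨ F) ∧ T) ∧ T))
  step 5: ((T ∨ ¬T) ∧ ¬¬¬T) ∨ (F ∧ (((F ∨ F) ∧ T) ∧ T))
  step 6: (T ∧ ¬¬¬T) ∨ (F ∧ (((F ∨ F) ∧ T) ∧ T))
  step 7: ¬¬¬T ∨ (F ∧ (((F ∨ F) ∧ T) ∧ T))
  step 8: ¬T ∨ (F ∧ (((F ∨ F) ∧ T) ∧ T))
  step 9: F ∨ (F ∧ (((F ∨ F) ∧ T) ∧ T))
  step 10: F ∧ (((F ∨ F) ∧ T) ∧ T)
  step 11: F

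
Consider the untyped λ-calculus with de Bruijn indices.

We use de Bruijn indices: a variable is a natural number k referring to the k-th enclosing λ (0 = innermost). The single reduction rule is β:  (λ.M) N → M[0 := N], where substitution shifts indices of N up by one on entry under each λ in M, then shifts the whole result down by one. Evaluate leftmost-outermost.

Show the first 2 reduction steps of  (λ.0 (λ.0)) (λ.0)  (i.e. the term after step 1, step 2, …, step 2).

Answer: after 2 steps: λ.0

Working:
  start: (λ.0 (λ.0)) (λ.0)
  step 1: (λ.0) (λ.0)
  step 2: λ.0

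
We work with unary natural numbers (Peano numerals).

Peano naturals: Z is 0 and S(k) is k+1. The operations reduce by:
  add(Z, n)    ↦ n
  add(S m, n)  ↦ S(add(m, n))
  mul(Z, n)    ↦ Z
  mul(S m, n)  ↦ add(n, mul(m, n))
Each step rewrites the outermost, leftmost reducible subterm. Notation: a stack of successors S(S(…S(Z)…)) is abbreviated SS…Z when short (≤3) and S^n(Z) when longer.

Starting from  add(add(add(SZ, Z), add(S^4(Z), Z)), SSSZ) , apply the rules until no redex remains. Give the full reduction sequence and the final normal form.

  start: add(add(add(SZ, Z), add(S^4(Z), Z)), SSSZ)
  [1] add(add(S(add(Z, Z)), add(S^4(Z), Z)), SSSZ)
  [2] add(S(add(add(Z, Z), add(S^4(Z), Z))), SSSZ)
  [3] S(add(add(add(Z, Z), add(S^4(Z), Z)), SSSZ))
  [4] S(add(add(Z, add(S^4(Z), Z)), SSSZ))
  [5] S(add(add(S^4(Z), Z), SSSZ))
  [6] S(add(S(add(SSSZ, Z)), SSSZ))
  [7] S(S(add(add(SSSZ, Z), SSSZ)))
  [8] S(S(add(S(add(SSZ, Z)), SSSZ)))
  [9] S(S(S(add(add(SSZ, Z), SSSZ))))
  [10] S(S(S(add(S(add(SZ, Z)), SSSZ))))
  [11] S(S(S(S(add(add(SZ, Z), SSSZ)))))
  [12] S(S(S(S(add(S(add(Z, Z)), SSSZ)))))
  [13] S(S(S(S(S(add(add(Z, Z), SSSZ))))))
  [14] S(S(S(S(S(add(Z, SSSZ))))))
  [15] S^8(Z)

Answer: normal form = S^8(Z)  (in 15 steps)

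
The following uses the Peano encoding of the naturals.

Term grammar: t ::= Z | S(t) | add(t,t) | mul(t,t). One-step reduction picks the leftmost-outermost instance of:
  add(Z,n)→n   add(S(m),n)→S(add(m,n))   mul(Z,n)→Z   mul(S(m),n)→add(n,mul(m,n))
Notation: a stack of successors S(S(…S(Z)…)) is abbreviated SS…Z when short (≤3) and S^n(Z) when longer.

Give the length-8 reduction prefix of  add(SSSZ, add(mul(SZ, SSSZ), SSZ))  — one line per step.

  start: add(SSSZ, add(mul(SZ, SSSZ), SSZ))
  step 1: S(add(SSZ, add(mul(SZ, SSSZ), SSZ)))
  step 2: S(S(add(SZ, add(mul(SZ, SSSZ), SSZ))))
  step 3: S(S(S(add(Z, add(mul(SZ, SSSZ), SSZ)))))
  step 4: S(S(S(add(mul(SZ, SSSZ), SSZ))))
  step 5: S(S(S(add(add(SSSZ, mul(Z, SSSZ)), SSZ))))
  step 6: S(S(S(add(S(add(SSZ, mul(Z, SSSZ))), SSZ))))
  step 7: S(S(S(S(add(add(SSZ, mul(Z, SSSZ)), SSZ)))))
  step 8: S(S(S(S(add(S(add(SZ, mul(Z, SSSZ))), SSZ)))))

Answer: after 8 steps: S(S(S(S(add(S(add(SZ, mul(Z, SSSZ))), SSZ)))))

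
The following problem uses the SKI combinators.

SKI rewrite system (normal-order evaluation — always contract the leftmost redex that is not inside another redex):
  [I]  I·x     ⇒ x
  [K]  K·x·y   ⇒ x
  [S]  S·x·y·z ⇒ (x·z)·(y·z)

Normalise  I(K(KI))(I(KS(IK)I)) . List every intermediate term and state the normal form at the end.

  start: I(K(KI))(I(KS(IK)I))
  [1] K(KI)(I(KS(IK)I))
  [2] KI

Answer: normal form = KI  (in 2 steps)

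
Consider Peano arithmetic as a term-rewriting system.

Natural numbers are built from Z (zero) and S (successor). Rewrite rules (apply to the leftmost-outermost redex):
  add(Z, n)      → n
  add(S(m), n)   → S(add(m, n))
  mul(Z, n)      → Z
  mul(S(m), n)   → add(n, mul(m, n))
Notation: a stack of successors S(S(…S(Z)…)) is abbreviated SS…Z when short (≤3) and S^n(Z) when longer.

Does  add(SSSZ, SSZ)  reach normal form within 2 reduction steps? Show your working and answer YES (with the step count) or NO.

Answer: NO — after 2 steps the term is S(S(add(SZ, SSZ))), not yet normal

Derivation:
  start: add(SSSZ, SSZ)
  [1] S(add(SSZ, SSZ))
  [2] S(S(add(SZ, SSZ)))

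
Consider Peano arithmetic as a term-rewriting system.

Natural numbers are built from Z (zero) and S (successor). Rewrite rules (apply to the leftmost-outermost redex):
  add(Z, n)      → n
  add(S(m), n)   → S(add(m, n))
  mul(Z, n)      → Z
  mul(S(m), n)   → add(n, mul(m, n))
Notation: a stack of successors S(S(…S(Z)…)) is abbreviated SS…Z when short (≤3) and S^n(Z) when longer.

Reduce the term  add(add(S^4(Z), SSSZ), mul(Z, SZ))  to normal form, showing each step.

Answer: normal form = S^7(Z)  (in 14 steps)

Reduction:
  start: add(add(S^4(Z), SSSZ), mul(Z, SZ))
  step 1: add(S(add(SSSZ, SSSZ)), mul(Z, SZ))
  step 2: S(add(add(SSSZ, SSSZ), mul(Z, SZ)))
  step 3: S(add(S(add(SSZ, SSSZ)), mul(Z, SZ)))
  step 4: S(S(add(add(SSZ, SSSZ), mul(Z, SZ))))
  step 5: S(S(add(S(add(SZ, SSSZ)), mul(Z, SZ))))
  step 6: S(S(S(add(add(SZ, SSSZ), mul(Z, SZ)))))
  step 7: S(S(S(add(S(add(Z, SSSZ)), mul(Z, SZ)))))
  step 8: S(S(S(S(add(add(Z, SSSZ), mul(Z, SZ))))))
  step 9: S(S(S(S(add(SSSZ, mul(Z, SZ))))))
  step 10: S(S(S(S(S(add(SSZ, mul(Z, SZ)))))))
  step 11: S(S(S(S(S(S(add(SZ, mul(Z, SZ))))))))
  step 12: S(S(S(S(S(S(S(add(Z, mul(Z, SZ)))))))))
  step 13: S(S(S(S(S(S(S(mul(Z, SZ))))))))
  step 14: S^7(Z)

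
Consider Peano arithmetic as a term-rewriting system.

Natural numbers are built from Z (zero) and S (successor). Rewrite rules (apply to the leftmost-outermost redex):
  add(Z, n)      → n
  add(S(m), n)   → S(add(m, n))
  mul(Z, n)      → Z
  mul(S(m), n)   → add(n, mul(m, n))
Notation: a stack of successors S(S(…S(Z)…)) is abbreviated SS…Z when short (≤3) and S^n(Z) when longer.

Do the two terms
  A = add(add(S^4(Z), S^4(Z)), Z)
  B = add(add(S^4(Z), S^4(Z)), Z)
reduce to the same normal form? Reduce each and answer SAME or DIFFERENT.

Term A:
  start: add(add(S^4(Z), S^4(Z)), Z)
  →1  add(S(add(SSSZ, S^4(Z))), Z)
  →2  S(add(add(SSSZ, S^4(Z)), Z))
  →3  S(add(S(add(SSZ, S^4(Z))), Z))
  →4  S(S(add(add(SSZ, S^4(Z)), Z)))
  →5  S(S(add(S(add(SZ, S^4(Z))), Z)))
  →6  S(S(S(add(add(SZ, S^4(Z)), Z))))
  →7  S(S(S(add(S(add(Z, S^4(Z))), Z))))
  →8  S(S(S(S(add(add(Z, S^4(Z)), Z)))))
  →9  S(S(S(S(add(S^4(Z), Z)))))
  →10  S(S(S(S(S(add(SSSZ, Z))))))
  →11  S(S(S(S(S(S(add(SSZ, Z)))))))
  →12  S(S(S(S(S(S(S(add(SZ, Z))))))))
  →13  S(S(S(S(S(S(S(S(add(Z, Z)))))))))
  →14  S^8(Z)

Term B:
  start: add(add(S^4(Z), S^4(Z)), Z)
  →1  add(S(add(SSSZ, S^4(Z))), Z)
  →2  S(add(add(SSSZ, S^4(Z)), Z))
  →3  S(add(S(add(SSZ, S^4(Z))), Z))
  →4  S(S(add(add(SSZ, S^4(Z)), Z)))
  →5  S(S(add(S(add(SZ, S^4(Z))), Z)))
  →6  S(S(S(add(add(SZ, S^4(Z)), Z))))
  →7  S(S(S(add(S(add(Z, S^4(Z))), Z))))
  →8  S(S(S(S(add(add(Z, S^4(Z)), Z)))))
  →9  S(S(S(S(add(S^4(Z), Z)))))
  →10  S(S(S(S(S(add(SSSZ, Z))))))
  →11  S(S(S(S(S(S(add(SSZ, Z)))))))
  →12  S(S(S(S(S(S(S(add(SZ, Z))))))))
  →13  S(S(S(S(S(S(S(S(add(Z, Z)))))))))
  →14  S^8(Z)

Answer: SAME — A ⇓ S^8(Z), B ⇓ S^8(Z)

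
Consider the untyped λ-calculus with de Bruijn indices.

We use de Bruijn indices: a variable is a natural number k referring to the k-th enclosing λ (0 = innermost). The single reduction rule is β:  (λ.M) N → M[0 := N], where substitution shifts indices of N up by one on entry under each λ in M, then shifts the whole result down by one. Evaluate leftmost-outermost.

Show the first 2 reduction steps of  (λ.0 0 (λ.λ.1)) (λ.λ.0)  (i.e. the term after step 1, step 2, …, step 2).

  start: (λ.0 0 (λ.λ.1)) (λ.λ.0)
  step 1: (λ.λ.0) (λ.λ.0) (λ.λ.1)
  step 2: (λ.0) (λ.λ.1)

Answer: after 2 steps: (λ.0) (λ.λ.1)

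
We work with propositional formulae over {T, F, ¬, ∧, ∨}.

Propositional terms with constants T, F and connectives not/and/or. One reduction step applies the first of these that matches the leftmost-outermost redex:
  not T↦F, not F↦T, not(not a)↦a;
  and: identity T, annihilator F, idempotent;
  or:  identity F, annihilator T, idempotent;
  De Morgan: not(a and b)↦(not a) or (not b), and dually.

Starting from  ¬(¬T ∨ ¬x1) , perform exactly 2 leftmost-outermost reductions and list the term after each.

Answer: after 2 steps: T ∧ ¬¬x1

Derivation:
  start: ¬(¬T ∨ ¬x1)
  step 1: ¬¬T ∧ ¬¬x1
  step 2: T ∧ ¬¬x1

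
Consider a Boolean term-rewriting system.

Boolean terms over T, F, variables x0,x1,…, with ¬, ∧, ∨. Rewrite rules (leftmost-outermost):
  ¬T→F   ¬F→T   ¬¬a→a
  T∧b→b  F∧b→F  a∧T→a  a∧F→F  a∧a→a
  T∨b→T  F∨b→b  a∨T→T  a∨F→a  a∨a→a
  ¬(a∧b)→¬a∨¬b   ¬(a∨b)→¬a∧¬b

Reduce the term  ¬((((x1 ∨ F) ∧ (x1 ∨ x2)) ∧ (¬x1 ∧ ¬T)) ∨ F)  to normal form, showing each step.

Answer: normal form = T  (in 14 steps)

Reduction:
  start: ¬((((x1 ∨ F) ∧ (x1 ∨ x2)) ∧ (¬x1 ∧ ¬T)) ∨ F)
  step 1: ¬(((x1 ∨ F) ∧ (x1 ∨ x2)) ∧ (¬x1 ∧ ¬T)) ∧ ¬F
  step 2: (¬((x1 ∨ F) ∧ (x1 ∨ x2)) ∨ ¬(¬x1 ∧ ¬T)) ∧ ¬F
  step 3: ((¬(x1 ∨ F) ∨ ¬(x1 ∨ x2)) ∨ ¬(¬x1 ∧ ¬T)) ∧ ¬F
  step 4: (((¬x1 ∧ ¬F) ∨ ¬(x1 ∨ x2)) ∨ ¬(¬x1 ∧ ¬T)) ∧ ¬F
  step 5: (((¬x1 ∧ T) ∨ ¬(x1 ∨ x2)) ∨ ¬(¬x1 ∧ ¬T)) ∧ ¬F
  step 6: ((¬x1 ∨ ¬(x1 ∨ x2)) ∨ ¬(¬x1 ∧ ¬T)) ∧ ¬F
  step 7: ((¬x1 ∨ (¬x1 ∧ ¬x2)) ∨ ¬(¬x1 ∧ ¬T)) ∧ ¬F
  step 8: ((¬x1 ∨ (¬x1 ∧ ¬x2)) ∨ (¬¬x1 ∨ ¬¬T)) ∧ ¬F
  step 9: ((¬x1 ∨ (¬x1 ∧ ¬x2)) ∨ (x1 ∨ ¬¬T)) ∧ ¬F
  step 10: ((¬x1 ∨ (¬x1 ∧ ¬x2)) ∨ (x1 ∨ T)) ∧ ¬F
  step 11: ((¬x1 ∨ (¬x1 ∧ ¬x2)) ∨ T) ∧ ¬F
  step 12: T ∧ ¬F
  step 13: ¬F
  step 14: T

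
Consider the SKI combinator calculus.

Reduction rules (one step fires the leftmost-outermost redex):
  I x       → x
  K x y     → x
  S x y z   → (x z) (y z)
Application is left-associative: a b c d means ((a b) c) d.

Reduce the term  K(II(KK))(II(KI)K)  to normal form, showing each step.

Answer: normal form = KK  (in 3 steps)

Derivation:
  start: K(II(KK))(II(KI)K)
  →1  II(KK)
  →2  I(KK)
  →3  KK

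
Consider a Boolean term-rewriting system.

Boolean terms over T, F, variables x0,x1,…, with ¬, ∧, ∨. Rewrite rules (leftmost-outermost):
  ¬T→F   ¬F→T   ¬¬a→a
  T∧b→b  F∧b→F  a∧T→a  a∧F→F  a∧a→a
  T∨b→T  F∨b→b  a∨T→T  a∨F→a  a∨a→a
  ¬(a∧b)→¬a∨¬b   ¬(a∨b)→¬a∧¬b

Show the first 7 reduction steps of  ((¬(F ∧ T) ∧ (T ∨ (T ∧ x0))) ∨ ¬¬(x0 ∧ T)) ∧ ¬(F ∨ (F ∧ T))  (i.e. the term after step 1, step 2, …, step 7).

Answer: after 7 steps: ¬(F ∨ (F ∧ T))

Derivation:
  start: ((¬(F ∧ T) ∧ (T ∨ (T ∧ x0))) ∨ ¬¬(x0 ∧ T)) ∧ ¬(F ∨ (F ∧ T))
  [1] (((¬F ∨ ¬T) ∧ (T ∨ (T ∧ x0))) ∨ ¬¬(x0 ∧ T)) ∧ ¬(F ∨ (F ∧ T))
  [2] (((T ∨ ¬T) ∧ (T ∨ (T ∧ x0))) ∨ ¬¬(x0 ∧ T)) ∧ ¬(F ∨ (F ∧ T))
  [3] ((T ∧ (T ∨ (T ∧ x0))) ∨ ¬¬(x0 ∧ T)) ∧ ¬(F ∨ (F ∧ T))
  [4] ((T ∨ (T ∧ x0)) ∨ ¬¬(x0 ∧ T)) ∧ ¬(F ∨ (F ∧ T))
  [5] (T ∨ ¬¬(x0 ∧ T)) ∧ ¬(F ∨ (F ∧ T))
  [6] T ∧ ¬(F ∨ (F ∧ T))
  [7] ¬(F ∨ (F ∧ T))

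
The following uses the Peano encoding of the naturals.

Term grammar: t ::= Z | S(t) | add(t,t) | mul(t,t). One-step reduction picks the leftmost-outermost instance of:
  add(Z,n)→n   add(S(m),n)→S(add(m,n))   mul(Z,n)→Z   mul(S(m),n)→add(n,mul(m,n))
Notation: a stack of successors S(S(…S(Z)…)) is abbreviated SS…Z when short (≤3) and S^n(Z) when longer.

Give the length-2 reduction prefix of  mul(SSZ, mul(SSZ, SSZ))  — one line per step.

Answer: after 2 steps: add(add(SSZ, mul(SZ, SSZ)), mul(SZ, mul(SSZ, SSZ)))

Derivation:
  start: mul(SSZ, mul(SSZ, SSZ))
  [1] add(mul(SSZ, SSZ), mul(SZ, mul(SSZ, SSZ)))
  [2] add(add(SSZ, mul(SZ, SSZ)), mul(SZ, mul(SSZ, SSZ)))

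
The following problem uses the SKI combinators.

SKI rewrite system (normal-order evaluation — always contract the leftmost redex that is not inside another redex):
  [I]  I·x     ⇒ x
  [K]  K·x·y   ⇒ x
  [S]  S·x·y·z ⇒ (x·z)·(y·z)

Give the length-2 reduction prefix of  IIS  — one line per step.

Answer: after 2 steps: S

Reduction:
  start: IIS
  [1] IS
  [2] S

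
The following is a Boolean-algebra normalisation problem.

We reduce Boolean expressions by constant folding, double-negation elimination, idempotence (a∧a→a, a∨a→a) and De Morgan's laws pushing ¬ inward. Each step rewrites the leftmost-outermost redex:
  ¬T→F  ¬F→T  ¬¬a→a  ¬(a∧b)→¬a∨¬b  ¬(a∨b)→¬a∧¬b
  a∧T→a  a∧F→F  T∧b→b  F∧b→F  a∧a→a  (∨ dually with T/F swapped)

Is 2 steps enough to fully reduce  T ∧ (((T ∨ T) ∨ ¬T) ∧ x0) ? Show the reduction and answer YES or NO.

  start: T ∧ (((T ∨ T) ∨ ¬T) ∧ x0)
  step 1: ((T ∨ T) ∨ ¬T) ∧ x0
  step 2: (T ∨ ¬T) ∧ x0

Answer: NO — after 2 steps the term is (T ∨ ¬T) ∧ x0, not yet normal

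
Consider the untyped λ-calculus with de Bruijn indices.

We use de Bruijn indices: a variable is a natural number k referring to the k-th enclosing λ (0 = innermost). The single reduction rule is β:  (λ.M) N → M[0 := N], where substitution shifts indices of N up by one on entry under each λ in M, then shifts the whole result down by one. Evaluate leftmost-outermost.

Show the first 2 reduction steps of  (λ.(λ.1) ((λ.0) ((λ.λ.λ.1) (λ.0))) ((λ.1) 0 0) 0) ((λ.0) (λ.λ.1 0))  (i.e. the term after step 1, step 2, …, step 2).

Answer: after 2 steps: (λ.0) (λ.λ.1 0) ((λ.(λ.0) (λ.λ.1 0)) ((λ.0) (λ.λ.1 0)) ((λ.0) (λ.λ.1 0))) ((λ.0) (λ.λ.1 0))

Derivation:
  start: (λ.(λ.1) ((λ.0) ((λ.λ.λ.1) (λ.0))) ((λ.1) 0 0) 0) ((λ.0) (λ.λ.1 0))
  step 1: (λ.(λ.0) (λ.λ.1 0)) ((λ.0) ((λ.λ.λ.1) (λ.0))) ((λ.(λ.0) (λ.λ.1 0)) ((λ.0) (λ.λ.1 0)) ((λ.0) (λ.λ.1 0))) ((λ.0) (λ.λ.1 0))
  step 2: (λ.0) (λ.λ.1 0) ((λ.(λ.0) (λ.λ.1 0)) ((λ.0) (λ.λ.1 0)) ((λ.0) (λ.λ.1 0))) ((λ.0) (λ.λ.1 0))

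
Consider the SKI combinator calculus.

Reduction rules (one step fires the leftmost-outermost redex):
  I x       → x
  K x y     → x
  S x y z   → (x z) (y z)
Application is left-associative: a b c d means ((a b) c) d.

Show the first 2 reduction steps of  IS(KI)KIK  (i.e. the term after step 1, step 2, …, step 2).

  start: IS(KI)KIK
  [1] S(KI)KIK
  [2] KII(KI)K

Answer: after 2 steps: KII(KI)K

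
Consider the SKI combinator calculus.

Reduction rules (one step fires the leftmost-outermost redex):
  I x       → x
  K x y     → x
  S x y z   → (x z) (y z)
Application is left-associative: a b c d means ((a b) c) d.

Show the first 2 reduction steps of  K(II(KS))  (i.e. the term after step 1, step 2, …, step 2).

  start: K(II(KS))
  step 1: K(I(KS))
  step 2: K(KS)

Answer: after 2 steps: K(KS)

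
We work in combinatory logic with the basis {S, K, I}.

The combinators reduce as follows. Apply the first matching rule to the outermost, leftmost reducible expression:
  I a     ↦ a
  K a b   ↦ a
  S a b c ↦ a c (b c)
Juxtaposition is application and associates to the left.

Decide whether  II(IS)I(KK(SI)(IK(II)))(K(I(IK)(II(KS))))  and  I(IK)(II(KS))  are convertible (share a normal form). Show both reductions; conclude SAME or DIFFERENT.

Term A:
  start: II(IS)I(KK(SI)(IK(II)))(K(I(IK)(II(KS))))
  [1] I(IS)I(KK(SI)(IK(II)))(K(I(IK)(II(KS))))
  [2] ISI(KK(SI)(IK(II)))(K(I(IK)(II(KS))))
  [3] SI(KK(SI)(IK(II)))(K(I(IK)(II(KS))))
  [4] I(K(I(IK)(II(KS))))(KK(SI)(IK(II))(K(I(IK)(II(KS)))))
  [5] K(I(IK)(II(KS)))(KK(SI)(IK(II))(K(I(IK)(II(KS)))))
  [6] I(IK)(II(KS))
  [7] IK(II(KS))
  [8] K(II(KS))
  [9] K(I(KS))
  [10] K(KS)

Term B:
  start: I(IK)(II(KS))
  [1] IK(II(KS))
  [2] K(II(KS))
  [3] K(I(KS))
  [4] K(KS)

Answer: SAME — A ⇓ K(KS), B ⇓ K(KS)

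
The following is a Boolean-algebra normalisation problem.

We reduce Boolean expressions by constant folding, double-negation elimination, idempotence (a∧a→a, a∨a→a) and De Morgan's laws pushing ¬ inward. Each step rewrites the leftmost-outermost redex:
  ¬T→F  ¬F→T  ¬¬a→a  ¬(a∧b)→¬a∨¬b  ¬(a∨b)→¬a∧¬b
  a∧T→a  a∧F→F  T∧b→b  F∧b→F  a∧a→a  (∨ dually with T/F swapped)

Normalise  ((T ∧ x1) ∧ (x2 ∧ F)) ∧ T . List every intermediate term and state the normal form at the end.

  start: ((T ∧ x1) ∧ (x2 ∧ F)) ∧ T
  →1  (T ∧ x1) ∧ (x2 ∧ F)
  →2  x1 ∧ (x2 ∧ F)
  →3  x1 ∧ F
  →4  F

Answer: normal form = F  (in 4 steps)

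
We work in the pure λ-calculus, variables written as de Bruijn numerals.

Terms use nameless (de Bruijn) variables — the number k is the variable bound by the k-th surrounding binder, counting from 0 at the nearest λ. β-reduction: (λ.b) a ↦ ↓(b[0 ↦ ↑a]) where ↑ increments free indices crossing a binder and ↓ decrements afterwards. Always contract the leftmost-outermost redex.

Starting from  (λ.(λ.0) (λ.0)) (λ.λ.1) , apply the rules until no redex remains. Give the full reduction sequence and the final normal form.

Answer: normal form = λ.0  (in 2 steps)

Reduction:
  start: (λ.(λ.0) (λ.0)) (λ.λ.1)
  step 1: (λ.0) (λ.0)
  step 2: λ.0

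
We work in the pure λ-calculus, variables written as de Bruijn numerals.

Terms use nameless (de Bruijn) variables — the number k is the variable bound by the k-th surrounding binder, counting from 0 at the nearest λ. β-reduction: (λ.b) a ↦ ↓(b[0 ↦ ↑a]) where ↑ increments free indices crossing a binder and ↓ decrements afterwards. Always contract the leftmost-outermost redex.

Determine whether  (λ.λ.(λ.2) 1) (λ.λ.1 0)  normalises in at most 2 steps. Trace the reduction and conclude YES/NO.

Answer: YES — reaches normal form λ.λ.λ.1 0 in 2 ≤ 2 steps

Derivation:
  start: (λ.λ.(λ.2) 1) (λ.λ.1 0)
  [1] λ.(λ.λ.λ.1 0) (λ.λ.1 0)
  [2] λ.λ.λ.1 0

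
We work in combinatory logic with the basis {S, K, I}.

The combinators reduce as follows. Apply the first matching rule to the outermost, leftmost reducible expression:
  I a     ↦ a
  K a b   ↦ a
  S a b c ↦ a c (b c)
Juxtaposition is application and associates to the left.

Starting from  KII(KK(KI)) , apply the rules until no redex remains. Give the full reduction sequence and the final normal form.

Answer: normal form = K  (in 3 steps)

Derivation:
  start: KII(KK(KI))
  [1] I(KK(KI))
  [2] KK(KI)
  [3] K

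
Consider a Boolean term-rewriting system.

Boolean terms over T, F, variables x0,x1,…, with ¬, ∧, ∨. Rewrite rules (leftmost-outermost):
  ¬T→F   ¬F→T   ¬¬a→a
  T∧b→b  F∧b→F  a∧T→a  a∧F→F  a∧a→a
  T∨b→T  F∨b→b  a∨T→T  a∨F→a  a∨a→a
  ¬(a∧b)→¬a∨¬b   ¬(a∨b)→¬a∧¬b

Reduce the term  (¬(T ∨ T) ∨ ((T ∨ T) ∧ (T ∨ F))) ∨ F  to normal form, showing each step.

Answer: normal form = T  (in 8 steps)

Working:
  start: (¬(T ∨ T) ∨ ((T ∨ T) ∧ (T ∨ F))) ∨ F
  →1  ¬(T ∨ T) ∨ ((T ∨ T) ∧ (T ∨ F))
  →2  (¬T ∧ ¬T) ∨ ((T ∨ T) ∧ (T ∨ F))
  →3  ¬T ∨ ((T ∨ T) ∧ (T ∨ F))
  →4  F ∨ ((T ∨ T) ∧ (T ∨ F))
  →5  (T ∨ T) ∧ (T ∨ F)
  →6  T ∧ (T ∨ F)
  →7  T ∨ F
  →8  T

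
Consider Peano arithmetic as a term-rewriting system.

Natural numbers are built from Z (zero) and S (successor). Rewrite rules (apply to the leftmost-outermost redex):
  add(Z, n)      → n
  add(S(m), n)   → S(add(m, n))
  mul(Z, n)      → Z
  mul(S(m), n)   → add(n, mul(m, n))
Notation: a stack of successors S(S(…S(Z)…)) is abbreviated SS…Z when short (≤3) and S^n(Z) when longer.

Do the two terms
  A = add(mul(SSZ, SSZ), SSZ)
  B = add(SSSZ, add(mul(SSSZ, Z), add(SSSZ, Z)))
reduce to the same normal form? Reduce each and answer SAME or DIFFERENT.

Answer: SAME — A ⇓ S^6(Z), B ⇓ S^6(Z)

Working:
Term A:
  start: add(mul(SSZ, SSZ), SSZ)
  step 1: add(add(SSZ, mul(SZ, SSZ)), SSZ)
  step 2: add(S(add(SZ, mul(SZ, SSZ))), SSZ)
  step 3: S(add(add(SZ, mul(SZ, SSZ)), SSZ))
  step 4: S(add(S(add(Z, mul(SZ, SSZ))), SSZ))
  step 5: S(S(add(add(Z, mul(SZ, SSZ)), SSZ)))
  step 6: S(S(add(mul(SZ, SSZ), SSZ)))
  step 7: S(S(add(add(SSZ, mul(Z, SSZ)), SSZ)))
  step 8: S(S(add(S(add(SZ, mul(Z, SSZ))), SSZ)))
  step 9: S(S(S(add(add(SZ, mul(Z, SSZ)), SSZ))))
  step 10: S(S(S(add(S(add(Z, mul(Z, SSZ))), SSZ))))
  step 11: S(S(S(S(add(add(Z, mul(Z, SSZ)), SSZ)))))
  step 12: S(S(S(S(add(mul(Z, SSZ), SSZ)))))
  step 13: S(S(S(S(add(Z, SSZ)))))
  step 14: S^6(Z)

Term B:
  start: add(SSSZ, add(mul(SSSZ, Z), add(SSSZ, Z)))
  step 1: S(add(SSZ, add(mul(SSSZ, Z), add(SSSZ, Z))))
  step 2: S(S(add(SZ, add(mul(SSSZ, Z), add(SSSZ, Z)))))
  step 3: S(S(S(add(Z, add(mul(SSSZ, Z), add(SSSZ, Z))))))
  step 4: S(S(S(add(mul(SSSZ, Z), add(SSSZ, Z)))))
  step 5: S(S(S(add(add(Z, mul(SSZ, Z)), add(SSSZ, Z)))))
  step 6: S(S(S(add(mul(SSZ, Z), add(SSSZ, Z)))))
  step 7: S(S(S(add(add(Z, mul(SZ, Z)), add(SSSZ, Z)))))
  step 8: S(S(S(add(mul(SZ, Z), add(SSSZ, Z)))))
  step 9: S(S(S(add(add(Z, mul(Z, Z)), add(SSSZ, Z)))))
  step 10: S(S(S(add(mul(Z, Z), add(SSSZ, Z)))))
  step 11: S(S(S(add(Z, add(SSSZ, Z)))))
  step 12: S(S(S(add(SSSZ, Z))))
  step 13: S(S(S(S(add(SSZ, Z)))))
  step 14: S(S(S(S(S(add(SZ, Z))))))
  step 15: S(S(S(S(S(S(add(Z, Z)))))))
  step 16: S^6(Z)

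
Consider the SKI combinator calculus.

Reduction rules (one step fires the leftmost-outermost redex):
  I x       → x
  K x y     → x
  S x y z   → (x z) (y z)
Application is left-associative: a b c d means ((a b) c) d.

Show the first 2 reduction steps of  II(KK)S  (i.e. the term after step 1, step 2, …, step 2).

  start: II(KK)S
  →1  I(KK)S
  →2  KKS

Answer: after 2 steps: KKS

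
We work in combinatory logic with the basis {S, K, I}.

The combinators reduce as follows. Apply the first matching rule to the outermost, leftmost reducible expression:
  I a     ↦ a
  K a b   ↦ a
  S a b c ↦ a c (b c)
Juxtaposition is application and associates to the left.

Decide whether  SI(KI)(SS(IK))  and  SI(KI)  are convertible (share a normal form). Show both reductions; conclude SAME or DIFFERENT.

Term A:
  start: SI(KI)(SS(IK))
  step 1: I(SS(IK))(KI(SS(IK)))
  step 2: SS(IK)(KI(SS(IK)))
  step 3: S(KI(SS(IK)))(IK(KI(SS(IK))))
  step 4: SI(IK(KI(SS(IK))))
  step 5: SI(K(KI(SS(IK))))
  step 6: SI(KI)

Term B:
  start: SI(KI)

Answer: SAME — A ⇓ SI(KI), B ⇓ SI(KI)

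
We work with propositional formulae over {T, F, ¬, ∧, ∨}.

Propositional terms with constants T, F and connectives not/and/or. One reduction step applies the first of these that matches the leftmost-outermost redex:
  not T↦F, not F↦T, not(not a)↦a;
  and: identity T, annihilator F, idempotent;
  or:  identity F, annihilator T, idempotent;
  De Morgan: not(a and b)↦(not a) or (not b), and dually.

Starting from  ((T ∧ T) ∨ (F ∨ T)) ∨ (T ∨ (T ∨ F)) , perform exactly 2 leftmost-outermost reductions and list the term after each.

Answer: after 2 steps: T ∨ (T ∨ (T ∨ F))

Working:
  start: ((T ∧ T) ∨ (F ∨ T)) ∨ (T ∨ (T ∨ F))
  →1  (T ∨ (F ∨ T)) ∨ (T ∨ (T ∨ F))
  →2  T ∨ (T ∨ (T ∨ F))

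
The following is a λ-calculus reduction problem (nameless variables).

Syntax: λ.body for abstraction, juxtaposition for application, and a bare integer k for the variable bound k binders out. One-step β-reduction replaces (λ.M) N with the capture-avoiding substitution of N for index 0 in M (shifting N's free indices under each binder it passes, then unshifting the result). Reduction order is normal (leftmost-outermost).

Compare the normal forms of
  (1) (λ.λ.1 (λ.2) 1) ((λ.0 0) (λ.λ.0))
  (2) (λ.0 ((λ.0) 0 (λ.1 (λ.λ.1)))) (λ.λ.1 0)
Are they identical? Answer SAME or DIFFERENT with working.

Term A:
  start: (λ.λ.1 (λ.2) 1) ((λ.0 0) (λ.λ.0))
  step 1: λ.(λ.0 0) (λ.λ.0) (λ.(λ.0 0) (λ.λ.0)) ((λ.0 0) (λ.λ.0))
  step 2: λ.(λ.λ.0) (λ.λ.0) (λ.(λ.0 0) (λ.λ.0)) ((λ.0 0) (λ.λ.0))
  step 3: λ.(λ.0) (λ.(λ.0 0) (λ.λ.0)) ((λ.0 0) (λ.λ.0))
  step 4: λ.(λ.(λ.0 0) (λ.λ.0)) ((λ.0 0) (λ.λ.0))
  step 5: λ.(λ.0 0) (λ.λ.0)
  step 6: λ.(λ.λ.0) (λ.λ.0)
  step 7: λ.λ.0

Term B:
  start: (λ.0 ((λ.0) 0 (λ.1 (λ.λ.1)))) (λ.λ.1 0)
  step 1: (λ.λ.1 0) ((λ.0) (λ.λ.1 0) (λ.(λ.λ.1 0) (λ.λ.1)))
  step 2: λ.(λ.0) (λ.λ.1 0) (λ.(λ.λ.1 0) (λ.λ.1)) 0
  step 3: λ.(λ.λ.1 0) (λ.(λ.λ.1 0) (λ.λ.1)) 0
  step 4: λ.(λ.(λ.(λ.λ.1 0) (λ.λ.1)) 0) 0
  step 5: λ.(λ.(λ.λ.1 0) (λ.λ.1)) 0
  step 6: λ.(λ.λ.1 0) (λ.λ.1)
  step 7: λ.λ.(λ.λ.1) 0
  step 8: λ.λ.λ.1

Answer: DIFFERENT — A ⇓ λ.λ.0, B ⇓ λ.λ.λ.1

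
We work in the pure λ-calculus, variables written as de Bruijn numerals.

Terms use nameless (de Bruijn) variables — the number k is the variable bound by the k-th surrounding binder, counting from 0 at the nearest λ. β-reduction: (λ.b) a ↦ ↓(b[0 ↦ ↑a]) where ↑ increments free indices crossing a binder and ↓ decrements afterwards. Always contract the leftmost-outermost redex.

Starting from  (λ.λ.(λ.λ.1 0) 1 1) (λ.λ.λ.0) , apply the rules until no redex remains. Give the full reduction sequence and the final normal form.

  start: (λ.λ.(λ.λ.1 0) 1 1) (λ.λ.λ.0)
  [1] λ.(λ.λ.1 0) (λ.λ.λ.0) (λ.λ.λ.0)
  [2] λ.(λ.(λ.λ.λ.0) 0) (λ.λ.λ.0)
  [3] λ.(λ.λ.λ.0) (λ.λ.λ.0)
  [4] λ.λ.λ.0

Answer: normal form = λ.λ.λ.0  (in 4 steps)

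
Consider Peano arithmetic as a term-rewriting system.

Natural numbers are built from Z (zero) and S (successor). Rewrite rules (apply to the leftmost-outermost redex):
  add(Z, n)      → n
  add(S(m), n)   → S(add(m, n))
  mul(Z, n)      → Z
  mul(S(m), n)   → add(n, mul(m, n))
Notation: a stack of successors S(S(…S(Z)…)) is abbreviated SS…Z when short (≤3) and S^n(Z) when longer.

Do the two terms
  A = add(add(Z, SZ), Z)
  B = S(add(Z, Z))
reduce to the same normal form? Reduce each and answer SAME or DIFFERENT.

Term A:
  start: add(add(Z, SZ), Z)
  step 1: add(SZ, Z)
  step 2: S(add(Z, Z))
  step 3: SZ

Term B:
  start: S(add(Z, Z))
  step 1: SZ

Answer: SAME — A ⇓ SZ, B ⇓ SZ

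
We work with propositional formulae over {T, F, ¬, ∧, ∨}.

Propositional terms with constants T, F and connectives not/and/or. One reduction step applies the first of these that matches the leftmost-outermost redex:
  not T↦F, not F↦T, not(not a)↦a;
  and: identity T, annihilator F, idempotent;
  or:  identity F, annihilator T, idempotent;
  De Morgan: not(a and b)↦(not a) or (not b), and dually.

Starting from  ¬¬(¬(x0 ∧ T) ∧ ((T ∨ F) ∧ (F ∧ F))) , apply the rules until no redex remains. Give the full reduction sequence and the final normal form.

  start: ¬¬(¬(x0 ∧ T) ∧ ((T ∨ F) ∧ (F ∧ F)))
  [1] ¬(x0 ∧ T) ∧ ((T ∨ F) ∧ (F ∧ F))
  [2] (¬x0 ∨ ¬T) ∧ ((T ∨ F) ∧ (F ∧ F))
  [3] (¬x0 ∨ F) ∧ ((T ∨ F) ∧ (F ∧ F))
  [4] ¬x0 ∧ ((T ∨ F) ∧ (F ∧ F))
  [5] ¬x0 ∧ (T ∧ (F ∧ F))
  [6] ¬x0 ∧ (F ∧ F)
  [7] ¬x0 ∧ F
  [8] F

Answer: normal form = F  (in 8 steps)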